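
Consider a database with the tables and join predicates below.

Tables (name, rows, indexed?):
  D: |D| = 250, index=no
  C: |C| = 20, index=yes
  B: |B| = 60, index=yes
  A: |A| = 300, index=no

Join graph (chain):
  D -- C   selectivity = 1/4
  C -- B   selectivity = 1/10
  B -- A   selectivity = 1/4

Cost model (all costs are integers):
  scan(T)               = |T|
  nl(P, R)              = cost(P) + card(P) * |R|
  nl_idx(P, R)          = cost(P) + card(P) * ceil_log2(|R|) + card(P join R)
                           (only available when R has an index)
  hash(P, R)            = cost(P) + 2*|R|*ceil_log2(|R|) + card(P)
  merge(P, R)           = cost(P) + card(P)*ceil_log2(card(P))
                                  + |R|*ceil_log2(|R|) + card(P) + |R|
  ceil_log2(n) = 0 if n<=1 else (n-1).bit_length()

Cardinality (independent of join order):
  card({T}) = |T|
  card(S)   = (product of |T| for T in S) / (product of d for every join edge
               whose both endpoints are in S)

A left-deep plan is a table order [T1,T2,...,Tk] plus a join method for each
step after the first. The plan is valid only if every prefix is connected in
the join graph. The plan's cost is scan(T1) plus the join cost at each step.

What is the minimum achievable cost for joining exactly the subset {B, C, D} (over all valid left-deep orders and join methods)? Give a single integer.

2670

Selinger DP over subsets of {B,C,D}:
  {D}: scan cost=250, card=250
  {C}: scan cost=20, card=20
  {B}: scan cost=60, card=60
  {CD}: card=1250; try (C,hash)→700, (D,merge)→2390, (C,merge)→2620, (C,nl_idx)→2750, (D,hash)→4040, (D,nl)→5020 …(+1); best=700 via (C,hash)
  {BC}: card=120; try (B,nl_idx)→260, (C,hash)→320, (C,nl_idx)→480, (B,merge)→560, (C,merge)→600, (B,hash)→760 …(+2); best=260 via (B,nl_idx)
  {BCD}: card=7500; try (B,hash)→2670, (D,merge)→3470, (D,hash)→4380, (B,nl_idx)→15700, (B,merge)→16120, (D,nl)→30260 …(+1); best=2670 via (B,hash)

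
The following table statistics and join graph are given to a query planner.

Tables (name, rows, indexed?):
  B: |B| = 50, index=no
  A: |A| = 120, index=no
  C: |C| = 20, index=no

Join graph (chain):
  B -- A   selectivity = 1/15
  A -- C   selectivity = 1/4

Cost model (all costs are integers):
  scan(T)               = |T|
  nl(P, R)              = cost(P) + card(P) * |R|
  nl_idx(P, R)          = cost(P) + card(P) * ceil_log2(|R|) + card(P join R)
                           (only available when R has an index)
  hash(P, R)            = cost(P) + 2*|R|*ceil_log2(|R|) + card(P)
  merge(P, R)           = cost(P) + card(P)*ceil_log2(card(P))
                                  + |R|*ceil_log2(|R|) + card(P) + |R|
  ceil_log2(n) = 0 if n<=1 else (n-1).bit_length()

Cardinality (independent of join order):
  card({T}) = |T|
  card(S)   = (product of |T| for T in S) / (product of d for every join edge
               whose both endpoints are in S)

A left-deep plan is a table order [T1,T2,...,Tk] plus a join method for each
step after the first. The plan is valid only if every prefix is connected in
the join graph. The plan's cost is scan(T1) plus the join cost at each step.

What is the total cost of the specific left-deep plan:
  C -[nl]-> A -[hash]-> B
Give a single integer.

3620

step 1: scan C: cost=20, card=20
step 2: join A via nl
    card(P join A) = 20*120/(4) = 600
    cost = 20 + 20*120 = 2420
step 3: join B via hash
    card(P join B) = 600*50/(15) = 2000
    cost = 2420 + 2*50*6 + 600 = 3620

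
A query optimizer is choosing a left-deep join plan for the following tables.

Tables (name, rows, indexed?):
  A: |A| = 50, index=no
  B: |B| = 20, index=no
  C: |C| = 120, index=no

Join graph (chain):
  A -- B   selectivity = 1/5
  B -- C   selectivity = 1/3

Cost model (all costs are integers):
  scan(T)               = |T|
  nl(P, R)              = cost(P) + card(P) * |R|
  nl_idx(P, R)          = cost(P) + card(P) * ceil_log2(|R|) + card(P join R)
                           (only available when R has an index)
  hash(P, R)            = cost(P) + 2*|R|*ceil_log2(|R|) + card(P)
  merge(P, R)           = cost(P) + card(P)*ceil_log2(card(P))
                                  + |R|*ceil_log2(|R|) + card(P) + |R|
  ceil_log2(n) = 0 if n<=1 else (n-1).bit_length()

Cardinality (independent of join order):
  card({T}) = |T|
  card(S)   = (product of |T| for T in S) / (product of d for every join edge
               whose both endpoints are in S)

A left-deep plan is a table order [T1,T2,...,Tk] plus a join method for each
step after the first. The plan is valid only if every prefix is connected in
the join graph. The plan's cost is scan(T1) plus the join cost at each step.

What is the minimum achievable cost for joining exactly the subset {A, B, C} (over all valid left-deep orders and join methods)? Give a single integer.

Selinger DP over subsets of {A,B,C}:
  {A}: scan cost=50, card=50
  {B}: scan cost=20, card=20
  {C}: scan cost=120, card=120
  {AB}: card=200; try (B,hash)→300, (A,merge)→490, (B,merge)→520, (A,hash)→640, (A,nl)→1020, (B,nl)→1050; best=300 via (B,hash)
  {BC}: card=800; try (B,hash)→440, (C,merge)→1100, (B,merge)→1200, (C,hash)→1720, (C,nl)→2420, (B,nl)→2520; best=440 via (B,hash)
  {ABC}: card=8000; try (A,hash)→1840, (C,hash)→2180, (C,merge)→3060, (A,merge)→9590, (C,nl)→24300, (A,nl)→40440; best=1840 via (A,hash)

1840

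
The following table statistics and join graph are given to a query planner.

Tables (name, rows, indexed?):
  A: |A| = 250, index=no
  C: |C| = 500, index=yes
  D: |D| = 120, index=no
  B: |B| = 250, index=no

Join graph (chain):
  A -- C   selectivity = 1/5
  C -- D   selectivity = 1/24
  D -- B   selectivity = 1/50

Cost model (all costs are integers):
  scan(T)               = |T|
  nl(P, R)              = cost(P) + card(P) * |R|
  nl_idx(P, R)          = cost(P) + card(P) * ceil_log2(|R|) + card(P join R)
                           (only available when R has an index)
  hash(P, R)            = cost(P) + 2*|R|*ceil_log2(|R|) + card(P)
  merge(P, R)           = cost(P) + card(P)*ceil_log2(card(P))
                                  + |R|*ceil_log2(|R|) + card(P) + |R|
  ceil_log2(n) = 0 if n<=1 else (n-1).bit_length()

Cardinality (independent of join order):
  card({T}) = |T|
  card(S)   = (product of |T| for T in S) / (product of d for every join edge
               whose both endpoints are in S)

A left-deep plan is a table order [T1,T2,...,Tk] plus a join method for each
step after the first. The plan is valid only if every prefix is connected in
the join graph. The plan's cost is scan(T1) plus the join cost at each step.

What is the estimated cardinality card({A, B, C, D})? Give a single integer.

625000

Tables in S: A(250), B(250), C(500), D(120)
Edges inside S: A-C(d=5), C-D(d=24), D-B(d=50)
numerator = 250 * 250 * 500 * 120 = 3750000000
denominator = 5 * 24 * 50 = 6000
card(S) = 3750000000 / 6000 = 625000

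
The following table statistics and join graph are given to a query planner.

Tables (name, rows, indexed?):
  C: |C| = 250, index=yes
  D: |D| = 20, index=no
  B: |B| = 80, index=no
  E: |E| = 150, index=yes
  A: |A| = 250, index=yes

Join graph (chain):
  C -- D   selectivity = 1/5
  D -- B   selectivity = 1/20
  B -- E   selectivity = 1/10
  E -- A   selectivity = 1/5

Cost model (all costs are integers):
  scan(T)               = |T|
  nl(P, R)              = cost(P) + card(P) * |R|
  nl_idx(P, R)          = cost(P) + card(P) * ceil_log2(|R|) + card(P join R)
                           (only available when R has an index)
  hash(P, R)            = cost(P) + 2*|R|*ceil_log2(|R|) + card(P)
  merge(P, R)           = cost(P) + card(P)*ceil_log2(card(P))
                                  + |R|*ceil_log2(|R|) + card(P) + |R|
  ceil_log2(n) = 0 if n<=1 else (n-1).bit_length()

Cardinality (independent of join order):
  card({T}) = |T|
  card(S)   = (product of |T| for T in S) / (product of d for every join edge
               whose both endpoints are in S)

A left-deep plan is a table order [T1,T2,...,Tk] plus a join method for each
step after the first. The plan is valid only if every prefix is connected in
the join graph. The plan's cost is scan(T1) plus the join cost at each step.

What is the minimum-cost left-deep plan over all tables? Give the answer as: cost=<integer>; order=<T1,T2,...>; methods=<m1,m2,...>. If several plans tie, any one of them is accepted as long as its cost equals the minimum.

Selinger DP (subsets sized 1..n):
  {C}: scan cost=250, card=250
  {D}: scan cost=20, card=20
  {B}: scan cost=80, card=80
  {E}: scan cost=150, card=150
  {A}: scan cost=250, card=250
  {CD}: card=1000; try (D,hash)→700, (C,nl_idx)→1180, (C,merge)→2390, (D,merge)→2620, (C,hash)→4040, (C,nl)→5020 …(+1); best=700 via (D,hash)
  {BD}: card=80; try (D,hash)→360, (B,merge)→780, (D,merge)→840, (B,hash)→1160, (B,nl)→1620, (D,nl)→1680; best=360 via (D,hash)
  {BE}: card=1200; try (B,hash)→1420, (E,nl_idx)→1920, (E,merge)→2070, (B,merge)→2140, (E,hash)→2560, (E,nl)→12080 …(+1); best=1420 via (B,hash)
  {AE}: card=7500; try (E,hash)→2900, (A,merge)→3750, (E,merge)→3850, (A,hash)→4300, (A,nl_idx)→8850, (E,nl_idx)→9750 …(+2); best=2900 via (E,hash)
  {BCD}: card=4000; try (B,hash)→2820, (C,merge)→3250, (C,hash)→4440, (C,nl_idx)→5000, (B,merge)→12340, (C,nl)→20360 …(+1); best=2820 via (B,hash)
  {BDE}: card=1200; try (E,nl_idx)→2200, (E,merge)→2350, (D,hash)→2820, (E,hash)→2840, (E,nl)→12360, (D,merge)→15940 …(+1); best=2200 via (E,nl_idx)
  {ABE}: card=60000; try (A,hash)→6620, (B,hash)→11520, (A,merge)→18070, (A,nl_idx)→71020, (B,merge)→108540, (A,nl)→301420 …(+1); best=6620 via (A,hash)
  {BCDE}: card=60000; try (C,hash)→7400, (E,hash)→9220, (C,merge)→18850, (E,merge)→56170, (C,nl_idx)→71800, (E,nl_idx)→94820 …(+2); best=7400 via (C,hash)
  {ABDE}: card=60000; try (A,hash)→7400, (A,merge)→18850, (D,hash)→66820, (A,nl_idx)→71800, (A,nl)→302200, (D,merge)→1026740 …(+1); best=7400 via (A,hash)
  {ABCDE}: card=3000000; try (C,hash)→71400, (A,hash)→71400, (C,merge)→1029650, (A,merge)→1029650, (C,nl_idx)→3487400, (A,nl_idx)→3487400 …(+2); best=71400 via (C,hash)

cost=71400; order=B,D,E,A,C; methods=hash,nl_idx,hash,hash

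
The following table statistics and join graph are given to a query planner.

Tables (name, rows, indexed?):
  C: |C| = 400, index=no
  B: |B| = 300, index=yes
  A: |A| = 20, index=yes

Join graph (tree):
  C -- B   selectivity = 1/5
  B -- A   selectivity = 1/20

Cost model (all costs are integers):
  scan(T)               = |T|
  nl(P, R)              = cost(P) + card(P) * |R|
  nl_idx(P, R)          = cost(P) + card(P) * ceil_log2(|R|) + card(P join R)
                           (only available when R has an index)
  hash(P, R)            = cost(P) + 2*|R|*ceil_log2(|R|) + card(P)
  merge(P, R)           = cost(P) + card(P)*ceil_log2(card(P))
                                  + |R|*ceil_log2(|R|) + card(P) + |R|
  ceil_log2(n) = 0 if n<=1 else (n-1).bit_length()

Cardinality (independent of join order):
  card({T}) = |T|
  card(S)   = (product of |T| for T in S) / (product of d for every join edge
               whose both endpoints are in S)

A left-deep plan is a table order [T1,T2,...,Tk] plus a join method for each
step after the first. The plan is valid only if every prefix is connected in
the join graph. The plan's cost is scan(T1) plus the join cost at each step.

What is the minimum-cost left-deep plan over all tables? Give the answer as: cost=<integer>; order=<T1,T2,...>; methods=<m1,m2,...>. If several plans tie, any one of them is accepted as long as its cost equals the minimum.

cost=7500; order=A,B,C; methods=nl_idx,merge

Selinger DP (subsets sized 1..n):
  {C}: scan cost=400, card=400
  {B}: scan cost=300, card=300
  {A}: scan cost=20, card=20
  {BC}: card=24000; try (B,hash)→6200, (C,merge)→7300, (B,merge)→7400, (C,hash)→7800, (B,nl_idx)→28000, (C,nl)→120300 …(+1); best=6200 via (B,hash)
  {AB}: card=300; try (B,nl_idx)→500, (A,hash)→800, (A,nl_idx)→2100, (B,merge)→3140, (A,merge)→3420, (B,hash)→5440 …(+2); best=500 via (B,nl_idx)
  {ABC}: card=24000; try (C,merge)→7500, (C,hash)→8000, (A,hash)→30400, (C,nl)→120500, (A,nl_idx)→150200, (A,merge)→390320 …(+1); best=7500 via (C,merge)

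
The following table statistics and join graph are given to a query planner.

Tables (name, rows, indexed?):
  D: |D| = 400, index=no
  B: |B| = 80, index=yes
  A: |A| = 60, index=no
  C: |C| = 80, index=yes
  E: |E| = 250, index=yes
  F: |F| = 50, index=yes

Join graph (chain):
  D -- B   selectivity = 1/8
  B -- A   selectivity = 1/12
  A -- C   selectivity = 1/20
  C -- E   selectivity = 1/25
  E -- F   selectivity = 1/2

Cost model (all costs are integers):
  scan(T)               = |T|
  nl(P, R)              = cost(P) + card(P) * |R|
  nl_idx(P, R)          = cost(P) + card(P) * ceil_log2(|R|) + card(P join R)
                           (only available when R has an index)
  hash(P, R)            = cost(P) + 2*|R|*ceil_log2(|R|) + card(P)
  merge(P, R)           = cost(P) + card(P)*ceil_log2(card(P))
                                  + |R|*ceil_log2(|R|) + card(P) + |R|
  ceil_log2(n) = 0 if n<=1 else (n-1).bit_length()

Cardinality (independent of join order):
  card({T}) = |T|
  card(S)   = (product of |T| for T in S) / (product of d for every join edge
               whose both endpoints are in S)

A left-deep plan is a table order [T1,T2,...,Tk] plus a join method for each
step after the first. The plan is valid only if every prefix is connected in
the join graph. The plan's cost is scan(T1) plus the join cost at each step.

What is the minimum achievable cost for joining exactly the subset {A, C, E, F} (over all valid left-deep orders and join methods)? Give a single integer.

Selinger DP over subsets of {A,C,E,F}:
  {A}: scan cost=60, card=60
  {C}: scan cost=80, card=80
  {E}: scan cost=250, card=250
  {F}: scan cost=50, card=50
  {AC}: card=240; try (C,nl_idx)→720, (A,hash)→880, (C,merge)→1120, (A,merge)→1140, (C,hash)→1240, (C,nl)→4860 …(+1); best=720 via (C,nl_idx)
  {CE}: card=800; try (E,nl_idx)→1520, (C,hash)→1620, (C,nl_idx)→2800, (E,merge)→2970, (C,merge)→3140, (E,hash)→4160 …(+2); best=1520 via (E,nl_idx)
  {EF}: card=6250; try (F,hash)→1100, (E,merge)→2650, (F,merge)→2850, (E,hash)→4100, (E,nl_idx)→6700, (F,nl_idx)→8000 …(+2); best=1100 via (F,hash)
  {ACE}: card=2400; try (A,hash)→3040, (E,hash)→4960, (E,nl_idx)→5040, (E,merge)→5130, (A,merge)→10740, (A,nl)→49520 …(+1); best=3040 via (A,hash)
  {CEF}: card=20000; try (F,hash)→2920, (C,hash)→8470, (F,merge)→10670, (F,nl_idx)→26320, (F,nl)→41520, (C,nl_idx)→64850 …(+2); best=2920 via (F,hash)
  {ACEF}: card=60000; try (F,hash)→6040, (A,hash)→23640, (F,merge)→34590, (F,nl_idx)→77440, (F,nl)→123040, (A,merge)→323340 …(+1); best=6040 via (F,hash)

6040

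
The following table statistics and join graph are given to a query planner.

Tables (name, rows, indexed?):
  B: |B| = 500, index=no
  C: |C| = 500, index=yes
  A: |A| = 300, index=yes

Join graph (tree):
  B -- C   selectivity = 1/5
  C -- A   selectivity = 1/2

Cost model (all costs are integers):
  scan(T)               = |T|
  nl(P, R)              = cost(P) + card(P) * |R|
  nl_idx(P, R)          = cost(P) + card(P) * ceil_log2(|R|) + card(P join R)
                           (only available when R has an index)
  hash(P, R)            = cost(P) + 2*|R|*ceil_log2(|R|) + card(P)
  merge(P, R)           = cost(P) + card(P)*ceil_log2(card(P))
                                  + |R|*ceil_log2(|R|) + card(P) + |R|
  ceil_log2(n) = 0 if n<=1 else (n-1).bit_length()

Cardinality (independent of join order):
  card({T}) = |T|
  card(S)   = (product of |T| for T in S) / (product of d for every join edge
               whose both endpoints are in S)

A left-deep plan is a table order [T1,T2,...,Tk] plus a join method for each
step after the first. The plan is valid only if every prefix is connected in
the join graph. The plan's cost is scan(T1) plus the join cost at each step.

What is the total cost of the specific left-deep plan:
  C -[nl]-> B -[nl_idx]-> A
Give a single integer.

step 1: scan C: cost=500, card=500
step 2: join B via nl
    card(P join B) = 500*500/(5) = 50000
    cost = 500 + 500*500 = 250500
step 3: join A via nl_idx
    card(P join A) = 50000*300/(2) = 7500000
    cost = 250500 + 50000*9 + 7500000 = 8200500

8200500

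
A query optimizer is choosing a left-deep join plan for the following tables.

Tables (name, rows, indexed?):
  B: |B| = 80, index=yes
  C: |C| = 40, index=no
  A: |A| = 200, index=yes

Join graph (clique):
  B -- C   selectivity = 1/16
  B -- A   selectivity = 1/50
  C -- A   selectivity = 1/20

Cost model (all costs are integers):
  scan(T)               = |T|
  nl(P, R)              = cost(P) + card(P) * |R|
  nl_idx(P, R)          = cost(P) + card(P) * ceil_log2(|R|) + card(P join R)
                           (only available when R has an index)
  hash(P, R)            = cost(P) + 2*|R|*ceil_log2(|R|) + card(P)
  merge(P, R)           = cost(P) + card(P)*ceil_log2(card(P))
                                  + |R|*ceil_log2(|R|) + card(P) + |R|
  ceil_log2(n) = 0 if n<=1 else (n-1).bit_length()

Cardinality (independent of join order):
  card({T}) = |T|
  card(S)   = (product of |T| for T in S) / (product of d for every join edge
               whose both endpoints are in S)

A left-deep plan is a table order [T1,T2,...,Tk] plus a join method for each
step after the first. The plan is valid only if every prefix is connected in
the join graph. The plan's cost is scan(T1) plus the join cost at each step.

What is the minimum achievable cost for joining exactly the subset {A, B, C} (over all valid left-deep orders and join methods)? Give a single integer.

1840

Selinger DP over subsets of {A,B,C}:
  {B}: scan cost=80, card=80
  {C}: scan cost=40, card=40
  {A}: scan cost=200, card=200
  {BC}: card=200; try (B,nl_idx)→520, (C,hash)→640, (B,merge)→960, (C,merge)→1000, (B,hash)→1200, (B,nl)→3240 …(+1); best=520 via (B,nl_idx)
  {AB}: card=320; try (A,nl_idx)→1040, (B,hash)→1520, (B,nl_idx)→1920, (A,merge)→2520, (B,merge)→2640, (A,hash)→3360 …(+2); best=1040 via (A,nl_idx)
  {AC}: card=400; try (A,nl_idx)→760, (C,hash)→880, (A,merge)→2120, (C,merge)→2280, (A,hash)→3280, (A,nl)→8040 …(+1); best=760 via (A,nl_idx)
  {ABC}: card=40; try (C,hash)→1840, (A,nl_idx)→2160, (B,hash)→2280, (B,nl_idx)→3600, (A,hash)→3920, (A,merge)→4120 …(+5); best=1840 via (C,hash)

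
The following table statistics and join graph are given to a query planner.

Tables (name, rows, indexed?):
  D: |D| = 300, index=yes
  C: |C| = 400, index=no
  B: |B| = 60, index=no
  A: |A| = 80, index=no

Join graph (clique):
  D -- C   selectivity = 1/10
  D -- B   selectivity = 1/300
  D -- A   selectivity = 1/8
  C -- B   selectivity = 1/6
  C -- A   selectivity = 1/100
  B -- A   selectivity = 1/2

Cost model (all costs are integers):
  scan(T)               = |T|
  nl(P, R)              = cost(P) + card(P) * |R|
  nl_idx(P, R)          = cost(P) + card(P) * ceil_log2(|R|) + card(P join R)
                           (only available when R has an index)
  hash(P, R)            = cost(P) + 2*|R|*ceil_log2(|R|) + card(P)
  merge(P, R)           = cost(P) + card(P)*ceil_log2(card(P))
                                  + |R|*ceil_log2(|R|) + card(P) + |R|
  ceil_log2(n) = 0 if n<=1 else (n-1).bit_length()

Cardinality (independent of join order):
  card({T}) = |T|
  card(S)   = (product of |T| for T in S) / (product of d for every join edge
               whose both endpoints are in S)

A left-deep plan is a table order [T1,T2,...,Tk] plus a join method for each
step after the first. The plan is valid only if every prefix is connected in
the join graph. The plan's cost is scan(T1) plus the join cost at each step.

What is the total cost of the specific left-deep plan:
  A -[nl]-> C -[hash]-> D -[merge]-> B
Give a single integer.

step 1: scan A: cost=80, card=80
step 2: join C via nl
    card(P join C) = 80*400/(100) = 320
    cost = 80 + 80*400 = 32080
step 3: join D via hash
    card(P join D) = 320*300/(10*8) = 1200
    cost = 32080 + 2*300*9 + 320 = 37800
step 4: join B via merge
    card(P join B) = 1200*60/(300*6*2) = 20
    cost = 37800 + 1200*11 + 60*6 + 1200 + 60 = 52620

52620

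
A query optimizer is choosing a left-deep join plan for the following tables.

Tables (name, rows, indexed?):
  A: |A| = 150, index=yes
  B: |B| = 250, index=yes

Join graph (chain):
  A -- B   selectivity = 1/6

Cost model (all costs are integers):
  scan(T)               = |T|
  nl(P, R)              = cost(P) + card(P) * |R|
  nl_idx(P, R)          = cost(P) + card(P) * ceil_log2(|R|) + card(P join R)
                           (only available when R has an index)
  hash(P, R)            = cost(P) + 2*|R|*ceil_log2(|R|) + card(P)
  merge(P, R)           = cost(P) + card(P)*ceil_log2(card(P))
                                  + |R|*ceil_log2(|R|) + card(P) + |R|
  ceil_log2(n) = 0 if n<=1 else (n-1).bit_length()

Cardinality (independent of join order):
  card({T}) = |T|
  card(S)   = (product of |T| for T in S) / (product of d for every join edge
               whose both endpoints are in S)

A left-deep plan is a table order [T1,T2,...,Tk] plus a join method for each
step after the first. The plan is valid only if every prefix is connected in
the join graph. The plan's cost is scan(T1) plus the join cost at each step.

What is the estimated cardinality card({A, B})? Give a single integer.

Tables in S: A(150), B(250)
Edges inside S: A-B(d=6)
numerator = 150 * 250 = 37500
denominator = 6 = 6
card(S) = 37500 / 6 = 6250

6250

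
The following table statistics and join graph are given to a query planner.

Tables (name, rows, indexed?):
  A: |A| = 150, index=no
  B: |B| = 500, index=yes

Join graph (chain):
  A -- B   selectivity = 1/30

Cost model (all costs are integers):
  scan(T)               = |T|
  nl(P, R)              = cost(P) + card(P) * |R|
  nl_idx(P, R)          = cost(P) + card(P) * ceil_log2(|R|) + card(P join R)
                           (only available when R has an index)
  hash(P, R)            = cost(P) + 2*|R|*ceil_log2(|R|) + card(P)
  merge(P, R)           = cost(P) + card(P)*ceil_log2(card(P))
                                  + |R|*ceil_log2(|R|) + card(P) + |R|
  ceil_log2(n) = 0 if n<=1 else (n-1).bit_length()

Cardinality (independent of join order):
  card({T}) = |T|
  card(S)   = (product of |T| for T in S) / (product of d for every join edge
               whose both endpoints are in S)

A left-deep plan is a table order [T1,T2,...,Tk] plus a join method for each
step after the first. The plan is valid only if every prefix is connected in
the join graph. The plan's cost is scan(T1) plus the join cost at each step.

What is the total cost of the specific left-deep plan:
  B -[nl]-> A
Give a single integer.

75500

step 1: scan B: cost=500, card=500
step 2: join A via nl
    card(P join A) = 500*150/(30) = 2500
    cost = 500 + 500*150 = 75500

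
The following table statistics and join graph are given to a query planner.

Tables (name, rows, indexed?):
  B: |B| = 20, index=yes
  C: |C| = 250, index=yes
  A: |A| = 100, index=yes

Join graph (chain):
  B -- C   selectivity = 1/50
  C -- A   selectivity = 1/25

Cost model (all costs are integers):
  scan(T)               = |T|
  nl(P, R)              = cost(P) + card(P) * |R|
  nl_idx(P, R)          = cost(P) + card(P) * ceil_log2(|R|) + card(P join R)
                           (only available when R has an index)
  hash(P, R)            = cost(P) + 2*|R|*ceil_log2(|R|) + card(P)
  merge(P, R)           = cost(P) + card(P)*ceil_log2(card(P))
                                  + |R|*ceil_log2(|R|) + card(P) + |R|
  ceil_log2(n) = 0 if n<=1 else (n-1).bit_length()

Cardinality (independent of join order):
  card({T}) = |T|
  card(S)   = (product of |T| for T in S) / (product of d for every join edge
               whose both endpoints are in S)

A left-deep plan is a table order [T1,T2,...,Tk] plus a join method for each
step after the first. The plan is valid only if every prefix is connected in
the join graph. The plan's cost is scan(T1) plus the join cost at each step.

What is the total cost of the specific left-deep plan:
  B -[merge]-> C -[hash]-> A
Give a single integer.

step 1: scan B: cost=20, card=20
step 2: join C via merge
    card(P join C) = 20*250/(50) = 100
    cost = 20 + 20*5 + 250*8 + 20 + 250 = 2390
step 3: join A via hash
    card(P join A) = 100*100/(25) = 400
    cost = 2390 + 2*100*7 + 100 = 3890

3890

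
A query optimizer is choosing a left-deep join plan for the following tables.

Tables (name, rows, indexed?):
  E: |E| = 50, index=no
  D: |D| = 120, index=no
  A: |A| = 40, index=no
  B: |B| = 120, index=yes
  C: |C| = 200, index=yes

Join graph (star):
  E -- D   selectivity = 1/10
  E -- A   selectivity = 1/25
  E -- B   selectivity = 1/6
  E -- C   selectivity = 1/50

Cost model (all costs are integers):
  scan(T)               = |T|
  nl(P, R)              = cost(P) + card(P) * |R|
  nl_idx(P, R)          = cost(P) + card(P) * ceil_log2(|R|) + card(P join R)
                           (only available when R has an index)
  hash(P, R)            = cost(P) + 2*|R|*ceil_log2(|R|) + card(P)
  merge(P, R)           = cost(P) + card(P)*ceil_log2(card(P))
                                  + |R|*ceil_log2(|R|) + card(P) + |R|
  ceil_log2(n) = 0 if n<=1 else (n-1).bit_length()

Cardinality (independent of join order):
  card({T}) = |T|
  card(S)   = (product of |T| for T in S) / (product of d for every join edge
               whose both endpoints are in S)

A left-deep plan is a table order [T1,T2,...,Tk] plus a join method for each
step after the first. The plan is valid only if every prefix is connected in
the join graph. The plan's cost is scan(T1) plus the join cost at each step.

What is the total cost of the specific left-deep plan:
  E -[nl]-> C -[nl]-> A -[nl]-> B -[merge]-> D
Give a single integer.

147010

step 1: scan E: cost=50, card=50
step 2: join C via nl
    card(P join C) = 50*200/(50) = 200
    cost = 50 + 50*200 = 10050
step 3: join A via nl
    card(P join A) = 200*40/(25) = 320
    cost = 10050 + 200*40 = 18050
step 4: join B via nl
    card(P join B) = 320*120/(6) = 6400
    cost = 18050 + 320*120 = 56450
step 5: join D via merge
    card(P join D) = 6400*120/(10) = 76800
    cost = 56450 + 6400*13 + 120*7 + 6400 + 120 = 147010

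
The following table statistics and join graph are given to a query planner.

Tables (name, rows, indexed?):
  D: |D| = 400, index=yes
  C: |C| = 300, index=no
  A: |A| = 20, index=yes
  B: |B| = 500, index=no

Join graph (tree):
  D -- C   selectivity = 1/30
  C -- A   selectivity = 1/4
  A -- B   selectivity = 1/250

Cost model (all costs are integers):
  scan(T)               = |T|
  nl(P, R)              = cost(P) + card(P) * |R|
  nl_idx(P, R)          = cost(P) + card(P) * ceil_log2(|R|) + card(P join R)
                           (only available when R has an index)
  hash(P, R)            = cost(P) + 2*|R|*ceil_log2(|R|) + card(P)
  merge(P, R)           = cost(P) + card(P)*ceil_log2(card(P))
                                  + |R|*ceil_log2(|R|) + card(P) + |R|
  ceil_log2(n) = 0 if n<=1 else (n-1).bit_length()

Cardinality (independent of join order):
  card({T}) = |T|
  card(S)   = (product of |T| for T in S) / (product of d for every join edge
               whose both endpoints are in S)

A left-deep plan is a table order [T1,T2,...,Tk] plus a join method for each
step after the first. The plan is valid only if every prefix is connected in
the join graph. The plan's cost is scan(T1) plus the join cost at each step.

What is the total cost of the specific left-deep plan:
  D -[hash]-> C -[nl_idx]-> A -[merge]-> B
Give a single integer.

step 1: scan D: cost=400, card=400
step 2: join C via hash
    card(P join C) = 400*300/(30) = 4000
    cost = 400 + 2*300*9 + 400 = 6200
step 3: join A via nl_idx
    card(P join A) = 4000*20/(4) = 20000
    cost = 6200 + 4000*5 + 20000 = 46200
step 4: join B via merge
    card(P join B) = 20000*500/(250) = 40000
    cost = 46200 + 20000*15 + 500*9 + 20000 + 500 = 371200

371200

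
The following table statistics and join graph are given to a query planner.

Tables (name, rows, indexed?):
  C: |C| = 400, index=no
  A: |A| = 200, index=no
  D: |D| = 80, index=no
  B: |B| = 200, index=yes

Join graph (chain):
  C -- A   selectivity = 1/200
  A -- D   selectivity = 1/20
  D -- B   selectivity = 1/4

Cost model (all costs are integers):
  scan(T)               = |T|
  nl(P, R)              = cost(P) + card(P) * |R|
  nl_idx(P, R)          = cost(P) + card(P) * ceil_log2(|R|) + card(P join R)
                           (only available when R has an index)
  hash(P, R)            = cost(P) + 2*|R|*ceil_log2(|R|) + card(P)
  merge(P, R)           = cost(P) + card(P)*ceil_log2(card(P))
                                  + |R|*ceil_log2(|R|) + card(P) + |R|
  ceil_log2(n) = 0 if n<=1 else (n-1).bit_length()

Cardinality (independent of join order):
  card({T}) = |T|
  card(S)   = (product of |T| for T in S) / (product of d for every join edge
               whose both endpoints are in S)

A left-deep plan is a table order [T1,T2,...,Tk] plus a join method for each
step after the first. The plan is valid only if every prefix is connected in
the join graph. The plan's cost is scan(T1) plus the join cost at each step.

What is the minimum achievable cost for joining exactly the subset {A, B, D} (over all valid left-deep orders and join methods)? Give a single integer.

5520

Selinger DP over subsets of {A,B,D}:
  {A}: scan cost=200, card=200
  {D}: scan cost=80, card=80
  {B}: scan cost=200, card=200
  {AD}: card=800; try (D,hash)→1520, (A,merge)→2520, (D,merge)→2640, (A,hash)→3360, (A,nl)→16080, (D,nl)→16200; best=1520 via (D,hash)
  {BD}: card=4000; try (D,hash)→1520, (B,merge)→2520, (D,merge)→2640, (B,hash)→3360, (B,nl_idx)→4720, (B,nl)→16080 …(+1); best=1520 via (D,hash)
  {ABD}: card=40000; try (B,hash)→5520, (A,hash)→8720, (B,merge)→12120, (B,nl_idx)→47920, (A,merge)→55320, (B,nl)→161520 …(+1); best=5520 via (B,hash)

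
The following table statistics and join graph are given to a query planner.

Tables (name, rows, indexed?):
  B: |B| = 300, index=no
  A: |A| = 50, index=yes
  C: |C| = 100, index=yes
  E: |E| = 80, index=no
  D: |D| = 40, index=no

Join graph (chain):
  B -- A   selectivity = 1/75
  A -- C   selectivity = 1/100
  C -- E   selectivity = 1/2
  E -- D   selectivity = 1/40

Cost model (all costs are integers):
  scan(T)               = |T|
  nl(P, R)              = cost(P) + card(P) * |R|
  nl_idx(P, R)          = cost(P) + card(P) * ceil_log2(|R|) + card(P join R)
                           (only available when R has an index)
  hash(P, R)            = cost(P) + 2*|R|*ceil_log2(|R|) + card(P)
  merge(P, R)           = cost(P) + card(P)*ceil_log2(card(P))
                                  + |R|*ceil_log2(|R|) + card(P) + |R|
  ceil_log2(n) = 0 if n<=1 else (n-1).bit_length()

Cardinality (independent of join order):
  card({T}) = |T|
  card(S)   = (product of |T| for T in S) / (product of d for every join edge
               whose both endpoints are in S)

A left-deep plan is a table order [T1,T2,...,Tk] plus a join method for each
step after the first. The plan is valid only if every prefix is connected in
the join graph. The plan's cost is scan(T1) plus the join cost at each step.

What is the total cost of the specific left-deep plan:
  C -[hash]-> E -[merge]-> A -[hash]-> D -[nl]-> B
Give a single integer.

step 1: scan C: cost=100, card=100
step 2: join E via hash
    card(P join E) = 100*80/(2) = 4000
    cost = 100 + 2*80*7 + 100 = 1320
step 3: join A via merge
    card(P join A) = 4000*50/(100) = 2000
    cost = 1320 + 4000*12 + 50*6 + 4000 + 50 = 53670
step 4: join D via hash
    card(P join D) = 2000*40/(40) = 2000
    cost = 53670 + 2*40*6 + 2000 = 56150
step 5: join B via nl
    card(P join B) = 2000*300/(75) = 8000
    cost = 56150 + 2000*300 = 656150

656150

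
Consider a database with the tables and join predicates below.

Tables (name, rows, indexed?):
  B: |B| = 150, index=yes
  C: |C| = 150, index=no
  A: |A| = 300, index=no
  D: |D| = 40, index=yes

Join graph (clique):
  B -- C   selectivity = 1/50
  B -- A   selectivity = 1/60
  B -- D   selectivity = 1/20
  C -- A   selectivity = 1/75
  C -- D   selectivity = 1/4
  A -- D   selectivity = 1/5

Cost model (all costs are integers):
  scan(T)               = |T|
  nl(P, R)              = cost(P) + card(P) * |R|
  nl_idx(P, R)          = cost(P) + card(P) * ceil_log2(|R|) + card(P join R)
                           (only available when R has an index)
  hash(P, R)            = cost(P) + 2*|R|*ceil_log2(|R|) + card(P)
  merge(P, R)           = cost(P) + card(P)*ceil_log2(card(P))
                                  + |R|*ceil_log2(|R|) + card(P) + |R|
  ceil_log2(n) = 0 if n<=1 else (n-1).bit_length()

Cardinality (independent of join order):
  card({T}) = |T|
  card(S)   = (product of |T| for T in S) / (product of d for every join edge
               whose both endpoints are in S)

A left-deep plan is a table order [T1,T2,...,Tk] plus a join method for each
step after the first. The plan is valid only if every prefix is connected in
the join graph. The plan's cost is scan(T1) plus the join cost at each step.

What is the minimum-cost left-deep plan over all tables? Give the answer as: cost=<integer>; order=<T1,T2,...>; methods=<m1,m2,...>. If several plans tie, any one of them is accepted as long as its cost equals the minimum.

Selinger DP (subsets sized 1..n):
  {B}: scan cost=150, card=150
  {C}: scan cost=150, card=150
  {A}: scan cost=300, card=300
  {D}: scan cost=40, card=40
  {BC}: card=450; try (B,nl_idx)→1800, (C,hash)→2700, (B,hash)→2700, (C,merge)→2850, (B,merge)→2850, (C,nl)→22650 …(+1); best=1800 via (B,nl_idx)
  {AB}: card=750; try (B,hash)→3000, (B,nl_idx)→3450, (A,merge)→4500, (B,merge)→4650, (A,hash)→5700, (A,nl)→45150 …(+1); best=3000 via (B,hash)
  {BD}: card=300; try (B,nl_idx)→660, (D,hash)→780, (D,nl_idx)→1350, (B,merge)→1670, (D,merge)→1780, (B,hash)→2480 …(+2); best=660 via (B,nl_idx)
  {AC}: card=600; try (C,hash)→3000, (A,merge)→4500, (C,merge)→4650, (A,hash)→5700, (A,nl)→45150, (C,nl)→45300; best=3000 via (C,hash)
  {CD}: card=1500; try (D,hash)→780, (C,merge)→1670, (D,merge)→1780, (C,hash)→2480, (D,nl_idx)→2550, (C,nl)→6040 …(+1); best=780 via (D,hash)
  {AD}: card=2400; try (D,hash)→1080, (A,merge)→3320, (D,merge)→3580, (D,nl_idx)→4500, (A,hash)→5480, (A,nl)→12040 …(+1); best=1080 via (D,hash)
  {ABC}: card=30; try (B,hash)→6000, (C,hash)→6150, (A,hash)→7650, (B,nl_idx)→7830, (A,merge)→9300, (B,merge)→10950 …(+4); best=6000 via (B,hash)
  {BCD}: card=225; try (D,hash)→2730, (C,hash)→3360, (B,hash)→4680, (D,nl_idx)→4725, (C,merge)→5010, (D,merge)→6580 …(+5); best=2730 via (D,hash)
  {ABD}: card=300; try (D,hash)→4230, (B,hash)→5880, (A,hash)→6360, (A,merge)→6660, (D,nl_idx)→7800, (D,merge)→11530 …(+5); best=4230 via (D,hash)
  {ACD}: card=1200; try (D,hash)→4080, (C,hash)→5880, (A,hash)→7680, (D,nl_idx)→7800, (D,merge)→9880, (A,merge)→21780 …(+4); best=4080 via (D,hash)
  {ABCD}: card=3; try (D,nl_idx)→6183, (D,merge)→6460, (D,hash)→6510, (C,hash)→6930, (D,nl)→7200, (B,hash)→7680 …(+8); best=6183 via (D,nl_idx)

cost=6183; order=A,C,B,D; methods=hash,hash,nl_idx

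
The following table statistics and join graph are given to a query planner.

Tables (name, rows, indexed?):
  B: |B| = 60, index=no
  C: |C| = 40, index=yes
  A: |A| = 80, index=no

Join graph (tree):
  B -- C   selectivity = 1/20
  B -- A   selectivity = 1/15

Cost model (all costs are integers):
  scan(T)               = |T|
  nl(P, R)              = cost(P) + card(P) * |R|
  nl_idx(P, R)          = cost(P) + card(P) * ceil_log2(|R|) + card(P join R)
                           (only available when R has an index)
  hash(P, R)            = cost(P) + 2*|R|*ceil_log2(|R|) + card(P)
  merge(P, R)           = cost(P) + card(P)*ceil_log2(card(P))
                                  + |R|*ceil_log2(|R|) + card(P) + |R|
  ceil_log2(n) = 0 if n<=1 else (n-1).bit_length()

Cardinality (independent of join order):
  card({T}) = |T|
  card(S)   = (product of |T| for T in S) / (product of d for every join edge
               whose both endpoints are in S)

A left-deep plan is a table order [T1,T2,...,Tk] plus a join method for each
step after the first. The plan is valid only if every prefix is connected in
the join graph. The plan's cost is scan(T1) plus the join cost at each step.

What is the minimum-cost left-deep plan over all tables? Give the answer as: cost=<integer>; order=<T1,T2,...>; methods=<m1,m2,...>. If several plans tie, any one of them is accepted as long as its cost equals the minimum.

cost=1680; order=A,B,C; methods=hash,hash

Selinger DP (subsets sized 1..n):
  {B}: scan cost=60, card=60
  {C}: scan cost=40, card=40
  {A}: scan cost=80, card=80
  {BC}: card=120; try (C,nl_idx)→540, (C,hash)→600, (B,merge)→740, (C,merge)→760, (B,hash)→800, (B,nl)→2440 …(+1); best=540 via (C,nl_idx)
  {AB}: card=320; try (B,hash)→880, (A,merge)→1120, (B,merge)→1140, (A,hash)→1240, (A,nl)→4860, (B,nl)→4880; best=880 via (B,hash)
  {ABC}: card=640; try (C,hash)→1680, (A,hash)→1780, (A,merge)→2140, (C,nl_idx)→3440, (C,merge)→4360, (A,nl)→10140 …(+1); best=1680 via (C,hash)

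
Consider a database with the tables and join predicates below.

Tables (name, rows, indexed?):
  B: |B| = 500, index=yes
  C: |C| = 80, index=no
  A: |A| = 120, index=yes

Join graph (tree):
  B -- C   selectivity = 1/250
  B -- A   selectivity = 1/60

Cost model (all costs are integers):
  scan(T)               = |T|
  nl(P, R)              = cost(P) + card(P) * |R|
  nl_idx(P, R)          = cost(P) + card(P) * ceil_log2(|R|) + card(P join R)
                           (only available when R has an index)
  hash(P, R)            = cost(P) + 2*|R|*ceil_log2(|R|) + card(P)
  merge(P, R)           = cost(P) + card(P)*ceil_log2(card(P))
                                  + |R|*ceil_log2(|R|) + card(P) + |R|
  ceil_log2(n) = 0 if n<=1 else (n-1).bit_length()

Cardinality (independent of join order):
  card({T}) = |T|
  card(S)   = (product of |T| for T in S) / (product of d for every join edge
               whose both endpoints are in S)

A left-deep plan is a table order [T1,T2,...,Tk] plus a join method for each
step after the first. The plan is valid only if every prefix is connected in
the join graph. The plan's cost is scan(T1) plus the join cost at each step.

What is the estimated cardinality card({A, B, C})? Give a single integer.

320

Tables in S: A(120), B(500), C(80)
Edges inside S: B-C(d=250), B-A(d=60)
numerator = 120 * 500 * 80 = 4800000
denominator = 250 * 60 = 15000
card(S) = 4800000 / 15000 = 320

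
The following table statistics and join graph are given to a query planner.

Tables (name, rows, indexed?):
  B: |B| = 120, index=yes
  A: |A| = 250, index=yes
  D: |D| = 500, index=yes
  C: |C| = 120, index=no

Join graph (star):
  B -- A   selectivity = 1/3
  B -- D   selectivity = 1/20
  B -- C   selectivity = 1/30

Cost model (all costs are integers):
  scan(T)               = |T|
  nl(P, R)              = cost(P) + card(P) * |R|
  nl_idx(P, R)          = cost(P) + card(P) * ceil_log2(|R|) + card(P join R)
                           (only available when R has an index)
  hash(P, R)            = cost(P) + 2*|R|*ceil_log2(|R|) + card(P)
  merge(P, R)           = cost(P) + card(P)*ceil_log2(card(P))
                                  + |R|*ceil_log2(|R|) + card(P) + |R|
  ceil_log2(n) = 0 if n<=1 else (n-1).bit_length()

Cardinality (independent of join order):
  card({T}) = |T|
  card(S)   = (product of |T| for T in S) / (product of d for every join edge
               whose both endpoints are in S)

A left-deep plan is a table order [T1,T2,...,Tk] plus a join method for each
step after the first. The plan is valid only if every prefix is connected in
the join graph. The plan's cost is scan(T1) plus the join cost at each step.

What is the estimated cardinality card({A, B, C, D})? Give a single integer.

Tables in S: A(250), B(120), C(120), D(500)
Edges inside S: B-A(d=3), B-D(d=20), B-C(d=30)
numerator = 250 * 120 * 120 * 500 = 1800000000
denominator = 3 * 20 * 30 = 1800
card(S) = 1800000000 / 1800 = 1000000

1000000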